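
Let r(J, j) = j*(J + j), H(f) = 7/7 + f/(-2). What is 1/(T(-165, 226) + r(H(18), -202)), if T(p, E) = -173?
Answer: 1/42247 ≈ 2.3670e-5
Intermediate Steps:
H(f) = 1 - f/2 (H(f) = 7*(⅐) + f*(-½) = 1 - f/2)
1/(T(-165, 226) + r(H(18), -202)) = 1/(-173 - 202*((1 - ½*18) - 202)) = 1/(-173 - 202*((1 - 9) - 202)) = 1/(-173 - 202*(-8 - 202)) = 1/(-173 - 202*(-210)) = 1/(-173 + 42420) = 1/42247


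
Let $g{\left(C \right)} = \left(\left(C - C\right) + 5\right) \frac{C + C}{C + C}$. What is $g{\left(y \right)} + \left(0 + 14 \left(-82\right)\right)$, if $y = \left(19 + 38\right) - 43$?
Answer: $-1143$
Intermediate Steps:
$y = 14$ ($y = 57 - 43 = 14$)
$g{\left(C \right)} = 5$ ($g{\left(C \right)} = \left(0 + 5\right) \frac{2 C}{2 C} = 5 \cdot 2 C \frac{1}{2 C} = 5 \cdot 1 = 5$)
$g{\left(y \right)} + \left(0 + 14 \left(-82\right)\right) = 5 + \left(0 + 14 \left(-82\right)\right) = 5 + \left(0 - 1148\right) = 5 - 1148 = -1143$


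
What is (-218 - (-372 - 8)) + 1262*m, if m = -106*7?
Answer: -936242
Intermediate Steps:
m = -742
(-218 - (-372 - 8)) + 1262*m = (-218 - (-372 - 8)) + 1262*(-742) = (-218 - 1*(-380)) - 936404 = (-218 + 380) - 936404 = 162 - 936404 = -936242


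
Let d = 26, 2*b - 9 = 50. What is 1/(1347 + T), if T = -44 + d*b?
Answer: 1/2070 ≈ 0.00048309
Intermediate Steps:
b = 59/2 (b = 9/2 + (½)*50 = 9/2 + 25 = 59/2 ≈ 29.500)
T = 723 (T = -44 + 26*(59/2) = -44 + 767 = 723)
1/(1347 + T) = 1/(1347 + 723) = 1/2070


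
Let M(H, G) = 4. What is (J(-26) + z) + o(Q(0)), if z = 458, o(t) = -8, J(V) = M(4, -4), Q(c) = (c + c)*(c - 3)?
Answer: 454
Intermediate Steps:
Q(c) = 2*c*(-3 + c) (Q(c) = (2*c)*(-3 + c) = 2*c*(-3 + c))
J(V) = 4
(J(-26) + z) + o(Q(0)) = (4 + 458) - 8 = 462 - 8 = 454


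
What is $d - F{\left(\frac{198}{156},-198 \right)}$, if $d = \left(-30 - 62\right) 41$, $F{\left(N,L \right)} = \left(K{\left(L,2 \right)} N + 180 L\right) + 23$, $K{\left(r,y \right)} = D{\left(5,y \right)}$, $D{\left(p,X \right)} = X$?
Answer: $\frac{413952}{13} \approx 31842.0$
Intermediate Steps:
$K{\left(r,y \right)} = y$
$F{\left(N,L \right)} = 23 + 2 N + 180 L$ ($F{\left(N,L \right)} = \left(2 N + 180 L\right) + 23 = 23 + 2 N + 180 L$)
$d = -3772$ ($d = \left(-92\right) 41 = -3772$)
$d - F{\left(\frac{198}{156},-198 \right)} = -3772 - \left(23 + 2 \cdot \frac{198}{156} + 180 \left(-198\right)\right) = -3772 - \left(23 + 2 \cdot 198 \cdot \frac{1}{156} - 35640\right) = -3772 - \left(23 + 2 \cdot \frac{33}{26} - 35640\right) = -3772 - \left(23 + \frac{33}{13} - 35640\right) = -3772 - - \frac{462988}{13} = -3772 + \frac{462988}{13} = \frac{413952}{13}$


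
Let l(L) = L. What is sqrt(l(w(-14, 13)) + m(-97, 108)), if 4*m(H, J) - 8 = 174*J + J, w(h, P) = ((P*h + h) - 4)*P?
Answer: sqrt(2127) ≈ 46.119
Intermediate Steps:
w(h, P) = P*(-4 + h + P*h) (w(h, P) = ((h + P*h) - 4)*P = (-4 + h + P*h)*P = P*(-4 + h + P*h))
m(H, J) = 2 + 175*J/4 (m(H, J) = 2 + (174*J + J)/4 = 2 + (175*J)/4 = 2 + 175*J/4)
sqrt(l(w(-14, 13)) + m(-97, 108)) = sqrt(13*(-4 - 14 + 13*(-14)) + (2 + (175/4)*108)) = sqrt(13*(-4 - 14 - 182) + (2 + 4725)) = sqrt(13*(-200) + 4727) = sqrt(-2600 + 4727) = sqrt(2127)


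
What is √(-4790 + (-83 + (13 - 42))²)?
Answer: √7754 ≈ 88.057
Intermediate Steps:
√(-4790 + (-83 + (13 - 42))²) = √(-4790 + (-83 - 29)²) = √(-4790 + (-112)²) = √(-4790 + 12544) = √7754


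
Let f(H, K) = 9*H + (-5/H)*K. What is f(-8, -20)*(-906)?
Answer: 76557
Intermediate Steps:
f(H, K) = 9*H - 5*K/H
f(-8, -20)*(-906) = (9*(-8) - 5*(-20)/(-8))*(-906) = (-72 - 5*(-20)*(-⅛))*(-906) = (-72 - 25/2)*(-906) = -169/2*(-906) = 76557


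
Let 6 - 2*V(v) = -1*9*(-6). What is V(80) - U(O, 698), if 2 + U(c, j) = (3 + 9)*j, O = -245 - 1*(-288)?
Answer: -8398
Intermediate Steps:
V(v) = -24 (V(v) = 3 - (-1*9)*(-6)/2 = 3 - (-9)*(-6)/2 = 3 - 1/2*54 = 3 - 27 = -24)
O = 43 (O = -245 + 288 = 43)
U(c, j) = -2 + 12*j (U(c, j) = -2 + (3 + 9)*j = -2 + 12*j)
V(80) - U(O, 698) = -24 - (-2 + 12*698) = -24 - (-2 + 8376) = -24 - 1*8374 = -24 - 8374 = -8398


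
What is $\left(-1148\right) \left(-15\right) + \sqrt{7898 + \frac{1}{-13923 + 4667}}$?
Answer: $17220 + \frac{\sqrt{169162394518}}{4628} \approx 17309.0$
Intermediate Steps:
$\left(-1148\right) \left(-15\right) + \sqrt{7898 + \frac{1}{-13923 + 4667}} = 17220 + \sqrt{7898 + \frac{1}{-9256}} = 17220 + \sqrt{7898 - \frac{1}{9256}} = 17220 + \sqrt{\frac{73103887}{9256}} = 17220 + \frac{\sqrt{169162394518}}{4628}$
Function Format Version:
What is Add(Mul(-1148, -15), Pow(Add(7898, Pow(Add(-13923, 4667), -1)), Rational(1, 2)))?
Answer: Add(17220, Mul(Rational(1, 4628), Pow(169162394518, Rational(1, 2)))) ≈ 17309.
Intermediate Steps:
Add(Mul(-1148, -15), Pow(Add(7898, Pow(Add(-13923, 4667), -1)), Rational(1, 2))) = Add(17220, Pow(Add(7898, Pow(-9256, -1)), Rational(1, 2))) = Add(17220, Pow(Add(7898, Rational(-1, 9256)), Rational(1, 2))) = Add(17220, Pow(Rational(73103887, 9256), Rational(1, 2))) = Add(17220, Mul(Rational(1, 4628), Pow(169162394518, Rational(1, 2))))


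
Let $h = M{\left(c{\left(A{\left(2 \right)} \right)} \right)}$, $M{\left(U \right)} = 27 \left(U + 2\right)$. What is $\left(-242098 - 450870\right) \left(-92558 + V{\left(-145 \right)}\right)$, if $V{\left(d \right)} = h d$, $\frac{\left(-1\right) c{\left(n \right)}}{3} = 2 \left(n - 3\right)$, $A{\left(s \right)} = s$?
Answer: $85843489904$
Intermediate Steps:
$c{\left(n \right)} = 18 - 6 n$ ($c{\left(n \right)} = - 3 \cdot 2 \left(n - 3\right) = - 3 \cdot 2 \left(-3 + n\right) = - 3 \left(-6 + 2 n\right) = 18 - 6 n$)
$M{\left(U \right)} = 54 + 27 U$ ($M{\left(U \right)} = 27 \left(2 + U\right) = 54 + 27 U$)
$h = 216$ ($h = 54 + 27 \left(18 - 12\right) = 54 + 27 \cdot 6 = 54 + 162 = 216$)
$V{\left(d \right)} = 216 d$
$\left(-242098 - 450870\right) \left(-92558 + V{\left(-145 \right)}\right) = \left(-242098 - 450870\right) \left(-92558 + 216 \left(-145\right)\right) = - 692968 \left(-92558 - 31320\right) = \left(-692968\right) \left(-123878\right) = 85843489904$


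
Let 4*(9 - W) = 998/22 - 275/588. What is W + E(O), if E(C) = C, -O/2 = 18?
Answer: -988931/25872 ≈ -38.224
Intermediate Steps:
O = -36 (O = -2*18 = -36)
W = -57539/25872 (W = 9 - (998/22 - 275/588)/4 = 9 - (998*(1/22) - 275*1/588)/4 = 9 - (499/11 - 275/588)/4 = 9 - 1/4*290387/6468 = 9 - 290387/25872 = -57539/25872 ≈ -2.2240)
W + E(O) = -57539/25872 - 36 = -988931/25872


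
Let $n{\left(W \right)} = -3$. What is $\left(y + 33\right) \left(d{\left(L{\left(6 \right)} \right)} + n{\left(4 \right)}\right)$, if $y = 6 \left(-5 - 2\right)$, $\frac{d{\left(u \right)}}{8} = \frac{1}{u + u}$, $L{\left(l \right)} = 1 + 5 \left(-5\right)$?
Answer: $\frac{57}{2} \approx 28.5$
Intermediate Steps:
$L{\left(l \right)} = -24$ ($L{\left(l \right)} = 1 - 25 = -24$)
$d{\left(u \right)} = \frac{4}{u}$ ($d{\left(u \right)} = \frac{8}{u + u} = \frac{8}{2 u} = 8 \frac{1}{2 u} = \frac{4}{u}$)
$y = -42$ ($y = 6 \left(-5 - 2\right) = 6 \left(-7\right) = -42$)
$\left(y + 33\right) \left(d{\left(L{\left(6 \right)} \right)} + n{\left(4 \right)}\right) = \left(-42 + 33\right) \left(\frac{4}{-24} - 3\right) = - 9 \left(4 \left(- \frac{1}{24}\right) - 3\right) = - 9 \left(- \frac{1}{6} - 3\right) = \left(-9\right) \left(- \frac{19}{6}\right) = \frac{57}{2}$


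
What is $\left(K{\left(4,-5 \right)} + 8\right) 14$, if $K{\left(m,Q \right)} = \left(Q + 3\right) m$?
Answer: $0$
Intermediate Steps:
$K{\left(m,Q \right)} = m \left(3 + Q\right)$ ($K{\left(m,Q \right)} = \left(3 + Q\right) m = m \left(3 + Q\right)$)
$\left(K{\left(4,-5 \right)} + 8\right) 14 = \left(4 \left(3 - 5\right) + 8\right) 14 = \left(4 \left(-2\right) + 8\right) 14 = \left(-8 + 8\right) 14 = 0 \cdot 14 = 0$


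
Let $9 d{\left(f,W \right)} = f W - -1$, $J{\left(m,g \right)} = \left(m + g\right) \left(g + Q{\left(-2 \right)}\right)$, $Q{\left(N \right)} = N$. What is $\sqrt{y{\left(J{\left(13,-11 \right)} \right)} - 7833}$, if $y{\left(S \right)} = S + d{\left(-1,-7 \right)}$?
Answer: $\frac{i \sqrt{70723}}{3} \approx 88.646 i$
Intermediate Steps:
$J{\left(m,g \right)} = \left(-2 + g\right) \left(g + m\right)$ ($J{\left(m,g \right)} = \left(m + g\right) \left(g - 2\right) = \left(g + m\right) \left(-2 + g\right) = \left(-2 + g\right) \left(g + m\right)$)
$d{\left(f,W \right)} = \frac{1}{9} + \frac{W f}{9}$ ($d{\left(f,W \right)} = \frac{f W - -1}{9} = \frac{W f + 1}{9} = \frac{1 + W f}{9} = \frac{1}{9} + \frac{W f}{9}$)
$y{\left(S \right)} = \frac{8}{9} + S$ ($y{\left(S \right)} = S + \left(\frac{1}{9} + \frac{1}{9} \left(-7\right) \left(-1\right)\right) = S + \left(\frac{1}{9} + \frac{7}{9}\right) = S + \frac{8}{9} = \frac{8}{9} + S$)
$\sqrt{y{\left(J{\left(13,-11 \right)} \right)} - 7833} = \sqrt{\left(\frac{8}{9} - \left(147 - 121\right)\right) - 7833} = \sqrt{\left(\frac{8}{9} + \left(121 + 22 - 26 - 143\right)\right) - 7833} = \sqrt{\left(\frac{8}{9} - 26\right) - 7833} = \sqrt{- \frac{226}{9} - 7833} = \sqrt{- \frac{70723}{9}} = \frac{i \sqrt{70723}}{3}$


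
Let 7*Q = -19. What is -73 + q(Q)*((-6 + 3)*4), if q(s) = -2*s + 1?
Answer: -1051/7 ≈ -150.14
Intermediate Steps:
Q = -19/7 (Q = (⅐)*(-19) = -19/7 ≈ -2.7143)
q(s) = 1 - 2*s
-73 + q(Q)*((-6 + 3)*4) = -73 + (1 - 2*(-19/7))*((-6 + 3)*4) = -73 + (1 + 38/7)*(-3*4) = -73 + (45/7)*(-12) = -73 - 540/7 = -1051/7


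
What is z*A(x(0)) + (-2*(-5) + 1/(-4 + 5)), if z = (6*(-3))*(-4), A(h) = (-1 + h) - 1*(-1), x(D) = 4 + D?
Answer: 299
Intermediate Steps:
A(h) = h (A(h) = (-1 + h) + 1 = h)
z = 72 (z = -18*(-4) = 72)
z*A(x(0)) + (-2*(-5) + 1/(-4 + 5)) = 72*(4 + 0) + (-2*(-5) + 1/(-4 + 5)) = 72*4 + (10 + 1/1) = 288 + (10 + 1) = 288 + 11 = 299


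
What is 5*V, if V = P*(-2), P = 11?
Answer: -110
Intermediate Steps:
V = -22 (V = 11*(-2) = -22)
5*V = 5*(-22) = -110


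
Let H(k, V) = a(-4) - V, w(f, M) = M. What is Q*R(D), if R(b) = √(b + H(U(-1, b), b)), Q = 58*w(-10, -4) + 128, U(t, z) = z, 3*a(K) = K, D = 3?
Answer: -208*I*√3/3 ≈ -120.09*I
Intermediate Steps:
a(K) = K/3
H(k, V) = -4/3 - V (H(k, V) = (⅓)*(-4) - V = -4/3 - V)
Q = -104 (Q = 58*(-4) + 128 = -232 + 128 = -104)
R(b) = 2*I*√3/3 (R(b) = √(b + (-4/3 - b)) = √(-4/3) = 2*I*√3/3)
Q*R(D) = -208*I*√3/3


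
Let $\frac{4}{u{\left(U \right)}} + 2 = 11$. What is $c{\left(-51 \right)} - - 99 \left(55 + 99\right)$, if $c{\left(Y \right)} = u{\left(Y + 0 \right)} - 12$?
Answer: $\frac{137110}{9} \approx 15234.0$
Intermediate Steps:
$u{\left(U \right)} = \frac{4}{9}$ ($u{\left(U \right)} = \frac{4}{-2 + 11} = \frac{4}{9}$)
$c{\left(Y \right)} = - \frac{104}{9}$ ($c{\left(Y \right)} = \frac{4}{9} - 12 = - \frac{104}{9}$)
$c{\left(-51 \right)} - - 99 \left(55 + 99\right) = - \frac{104}{9} - - 99 \left(55 + 99\right) = - \frac{104}{9} - \left(-99\right) 154 = - \frac{104}{9} - -15246 = - \frac{104}{9} + 15246 = \frac{137110}{9}$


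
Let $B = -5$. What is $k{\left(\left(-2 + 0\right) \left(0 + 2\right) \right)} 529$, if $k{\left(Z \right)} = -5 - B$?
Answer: $0$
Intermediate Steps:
$k{\left(Z \right)} = 0$ ($k{\left(Z \right)} = -5 - -5 = -5 + 5 = 0$)
$k{\left(\left(-2 + 0\right) \left(0 + 2\right) \right)} 529 = 0 \cdot 529 = 0$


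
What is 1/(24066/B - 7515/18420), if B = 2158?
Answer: 1325012/14235945 ≈ 0.093075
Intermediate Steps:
1/(24066/B - 7515/18420) = 1/(24066/2158 - 7515/18420) = 1/(24066*(1/2158) - 7515*1/18420) = 1/(12033/1079 - 501/1228) = 1/(14235945/1325012) = 1325012/14235945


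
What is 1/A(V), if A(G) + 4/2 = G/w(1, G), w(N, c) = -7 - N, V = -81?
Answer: 8/65 ≈ 0.12308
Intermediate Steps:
A(G) = -2 - G/8 (A(G) = -2 + G/(-7 - 1*1) = -2 + G/(-7 - 1) = -2 + G/(-8) = -2 + G*(-1/8) = -2 - G/8)
1/A(V) = 1/(-2 - 1/8*(-81)) = 1/(-2 + 81/8) = 1/(65/8) = 8/65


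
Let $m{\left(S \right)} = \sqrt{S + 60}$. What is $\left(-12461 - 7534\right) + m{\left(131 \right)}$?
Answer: $-19995 + \sqrt{191} \approx -19981.0$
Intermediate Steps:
$m{\left(S \right)} = \sqrt{60 + S}$
$\left(-12461 - 7534\right) + m{\left(131 \right)} = \left(-12461 - 7534\right) + \sqrt{60 + 131} = -19995 + \sqrt{191}$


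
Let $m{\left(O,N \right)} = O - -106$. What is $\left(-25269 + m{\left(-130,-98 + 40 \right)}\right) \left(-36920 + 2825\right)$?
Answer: $862364835$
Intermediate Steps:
$m{\left(O,N \right)} = 106 + O$ ($m{\left(O,N \right)} = O + 106 = 106 + O$)
$\left(-25269 + m{\left(-130,-98 + 40 \right)}\right) \left(-36920 + 2825\right) = \left(-25269 + \left(106 - 130\right)\right) \left(-36920 + 2825\right) = \left(-25269 - 24\right) \left(-34095\right) = \left(-25293\right) \left(-34095\right) = 862364835$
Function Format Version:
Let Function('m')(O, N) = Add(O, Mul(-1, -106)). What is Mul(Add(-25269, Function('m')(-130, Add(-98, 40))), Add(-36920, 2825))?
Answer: 862364835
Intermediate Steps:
Function('m')(O, N) = Add(106, O) (Function('m')(O, N) = Add(O, 106) = Add(106, O))
Mul(Add(-25269, Function('m')(-130, Add(-98, 40))), Add(-36920, 2825)) = Mul(Add(-25269, Add(106, -130)), Add(-36920, 2825)) = Mul(Add(-25269, -24), -34095) = Mul(-25293, -34095) = 862364835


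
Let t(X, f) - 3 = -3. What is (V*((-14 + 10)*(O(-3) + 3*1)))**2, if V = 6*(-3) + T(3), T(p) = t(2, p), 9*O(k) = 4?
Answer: 61504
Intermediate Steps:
O(k) = 4/9 (O(k) = (1/9)*4 = 4/9)
t(X, f) = 0 (t(X, f) = 3 - 3 = 0)
T(p) = 0
V = -18 (V = 6*(-3) + 0 = -18 + 0 = -18)
(V*((-14 + 10)*(O(-3) + 3*1)))**2 = (-18*(-14 + 10)*(4/9 + 3*1))**2 = (-(-72)*(4/9 + 3))**2 = (-(-72)*31/9)**2 = (-18*(-124/9))**2 = 248**2 = 61504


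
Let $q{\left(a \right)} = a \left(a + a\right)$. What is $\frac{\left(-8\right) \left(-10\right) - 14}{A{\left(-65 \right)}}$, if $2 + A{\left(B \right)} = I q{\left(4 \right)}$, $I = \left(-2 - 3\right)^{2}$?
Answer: $\frac{11}{133} \approx 0.082707$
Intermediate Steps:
$q{\left(a \right)} = 2 a^{2}$ ($q{\left(a \right)} = a 2 a = 2 a^{2}$)
$I = 25$ ($I = \left(-5\right)^{2} = 25$)
$A{\left(B \right)} = 798$ ($A{\left(B \right)} = -2 + 25 \cdot 2 \cdot 4^{2} = -2 + 25 \cdot 2 \cdot 16 = -2 + 25 \cdot 32 = -2 + 800 = 798$)
$\frac{\left(-8\right) \left(-10\right) - 14}{A{\left(-65 \right)}} = \frac{\left(-8\right) \left(-10\right) - 14}{798} = \left(80 - 14\right) \frac{1}{798} = 66 \cdot \frac{1}{798} = \frac{11}{133}$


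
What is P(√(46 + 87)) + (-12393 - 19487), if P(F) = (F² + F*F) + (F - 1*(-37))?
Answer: -31577 + √133 ≈ -31565.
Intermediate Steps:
P(F) = 37 + F + 2*F² (P(F) = (F² + F²) + (F + 37) = 2*F² + (37 + F) = 37 + F + 2*F²)
P(√(46 + 87)) + (-12393 - 19487) = (37 + √(46 + 87) + 2*(√(46 + 87))²) + (-12393 - 19487) = (37 + √133 + 2*(√133)²) - 31880 = (37 + √133 + 2*133) - 31880 = (37 + √133 + 266) - 31880 = (303 + √133) - 31880 = -31577 + √133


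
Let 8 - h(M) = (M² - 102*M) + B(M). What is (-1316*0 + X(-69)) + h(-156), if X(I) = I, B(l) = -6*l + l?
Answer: -41089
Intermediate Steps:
B(l) = -5*l
h(M) = 8 - M² + 107*M (h(M) = 8 - ((M² - 102*M) - 5*M) = 8 - (M² - 107*M) = 8 + (-M² + 107*M) = 8 - M² + 107*M)
(-1316*0 + X(-69)) + h(-156) = (-1316*0 - 69) + (8 - 1*(-156)² + 107*(-156)) = (0 - 69) + (8 - 1*24336 - 16692) = -69 + (8 - 24336 - 16692) = -69 - 41020 = -41089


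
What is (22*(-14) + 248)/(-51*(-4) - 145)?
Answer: -60/59 ≈ -1.0169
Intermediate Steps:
(22*(-14) + 248)/(-51*(-4) - 145) = (-308 + 248)/(204 - 145) = -60/59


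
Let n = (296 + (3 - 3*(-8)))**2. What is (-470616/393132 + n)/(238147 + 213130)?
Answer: 3417883151/14784285797 ≈ 0.23118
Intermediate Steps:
n = 104329 (n = (296 + (3 + 24))**2 = (296 + 27)**2 = 323**2 = 104329)
(-470616/393132 + n)/(238147 + 213130) = (-470616/393132 + 104329)/(238147 + 213130) = (-470616*1/393132 + 104329)/451277 = (-39218/32761 + 104329)*(1/451277) = (3417883151/32761)*(1/451277) = 3417883151/14784285797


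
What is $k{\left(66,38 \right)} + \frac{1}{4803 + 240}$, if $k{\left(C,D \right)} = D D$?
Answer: $\frac{7282093}{5043} \approx 1444.0$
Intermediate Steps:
$k{\left(C,D \right)} = D^{2}$
$k{\left(66,38 \right)} + \frac{1}{4803 + 240} = 38^{2} + \frac{1}{4803 + 240} = 1444 + \frac{1}{5043} = \frac{7282093}{5043}$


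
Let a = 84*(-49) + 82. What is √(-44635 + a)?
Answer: I*√48669 ≈ 220.61*I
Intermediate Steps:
a = -4034 (a = -4116 + 82 = -4034)
√(-44635 + a) = √(-44635 - 4034) = √(-48669) = I*√48669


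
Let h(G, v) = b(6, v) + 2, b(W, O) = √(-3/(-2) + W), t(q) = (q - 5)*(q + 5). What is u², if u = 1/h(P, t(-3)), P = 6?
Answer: 4/(4 + √30)² ≈ 0.044535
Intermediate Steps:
t(q) = (-5 + q)*(5 + q)
b(W, O) = √(3/2 + W) (b(W, O) = √(-3*(-½) + W) = √(3/2 + W))
h(G, v) = 2 + √30/2 (h(G, v) = √(6 + 4*6)/2 + 2 = √(6 + 24)/2 + 2 = √30/2 + 2 = 2 + √30/2)
u = 1/(2 + √30/2) ≈ 0.21103
u² = (-4/7 + √30/7)²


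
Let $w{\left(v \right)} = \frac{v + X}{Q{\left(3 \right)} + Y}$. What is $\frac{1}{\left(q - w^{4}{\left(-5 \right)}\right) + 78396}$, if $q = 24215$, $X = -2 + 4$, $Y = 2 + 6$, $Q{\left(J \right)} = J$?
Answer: $\frac{14641}{1502327570} \approx 9.7455 \cdot 10^{-6}$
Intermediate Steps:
$Y = 8$
$X = 2$
$w{\left(v \right)} = \frac{2}{11} + \frac{v}{11}$ ($w{\left(v \right)} = \frac{v + 2}{3 + 8} = \frac{2 + v}{11} = \left(2 + v\right) \frac{1}{11} = \frac{2}{11} + \frac{v}{11}$)
$\frac{1}{\left(q - w^{4}{\left(-5 \right)}\right) + 78396} = \frac{1}{\left(24215 - \left(\frac{2}{11} + \frac{1}{11} \left(-5\right)\right)^{4}\right) + 78396} = \frac{1}{\left(24215 - \left(\frac{2}{11} - \frac{5}{11}\right)^{4}\right) + 78396} = \frac{1}{\left(24215 - \left(- \frac{3}{11}\right)^{4}\right) + 78396} = \frac{1}{\left(24215 - \frac{81}{14641}\right) + 78396} = \frac{1}{\frac{354531734}{14641} + 78396} = \frac{1}{\frac{1502327570}{14641}} = \frac{14641}{1502327570}$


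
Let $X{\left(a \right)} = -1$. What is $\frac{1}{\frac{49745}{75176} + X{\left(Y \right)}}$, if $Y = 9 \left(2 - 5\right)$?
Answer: $- \frac{75176}{25431} \approx -2.9561$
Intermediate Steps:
$Y = -27$ ($Y = 9 \left(-3\right) = -27$)
$\frac{1}{\frac{49745}{75176} + X{\left(Y \right)}} = \frac{1}{\frac{49745}{75176} - 1} = \frac{1}{- \frac{25431}{75176}} = - \frac{75176}{25431}$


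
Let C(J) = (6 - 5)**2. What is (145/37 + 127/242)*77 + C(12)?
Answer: 279337/814 ≈ 343.17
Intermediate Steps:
C(J) = 1 (C(J) = 1**2 = 1)
(145/37 + 127/242)*77 + C(12) = (145/37 + 127/242)*77 + 1 = (39789/8954)*77 + 1 = 278523/814 + 1 = 279337/814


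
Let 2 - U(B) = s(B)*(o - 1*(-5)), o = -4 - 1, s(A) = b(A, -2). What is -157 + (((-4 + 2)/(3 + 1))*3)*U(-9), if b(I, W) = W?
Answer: -160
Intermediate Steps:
s(A) = -2
o = -5
U(B) = 2 (U(B) = 2 - (-2)*(-5 - 1*(-5)) = 2 - (-2)*(-5 + 5) = 2 - (-2)*0 = 2 - 1*0 = 2 + 0 = 2)
-157 + (((-4 + 2)/(3 + 1))*3)*U(-9) = -157 + (((-4 + 2)/(3 + 1))*3)*2 = -157 + (-2/4*3)*2 = -157 + (-2*1/4*3)*2 = -157 - 1/2*3*2 = -157 - 3/2*2 = -157 - 3 = -160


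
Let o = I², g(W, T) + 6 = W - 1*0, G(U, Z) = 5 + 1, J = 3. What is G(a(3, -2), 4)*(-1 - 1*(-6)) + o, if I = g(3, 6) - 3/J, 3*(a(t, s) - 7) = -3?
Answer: 46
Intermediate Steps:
a(t, s) = 6 (a(t, s) = 7 + (⅓)*(-3) = 7 - 1 = 6)
G(U, Z) = 6
g(W, T) = -6 + W (g(W, T) = -6 + (W - 1*0) = -6 + (W + 0) = -6 + W)
I = -4 (I = (-6 + 3) - 3/3 = -3 - 3*⅓ = -3 - 1 = -4)
o = 16 (o = (-4)² = 16)
G(a(3, -2), 4)*(-1 - 1*(-6)) + o = 6*(-1 - 1*(-6)) + 16 = 6*(-1 + 6) + 16 = 6*5 + 16 = 30 + 16 = 46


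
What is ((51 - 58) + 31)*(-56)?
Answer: -1344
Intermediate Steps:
((51 - 58) + 31)*(-56) = (-7 + 31)*(-56) = 24*(-56) = -1344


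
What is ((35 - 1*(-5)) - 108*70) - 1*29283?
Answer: -36803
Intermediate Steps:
((35 - 1*(-5)) - 108*70) - 1*29283 = ((35 + 5) - 7560) - 29283 = (40 - 7560) - 29283 = -7520 - 29283 = -36803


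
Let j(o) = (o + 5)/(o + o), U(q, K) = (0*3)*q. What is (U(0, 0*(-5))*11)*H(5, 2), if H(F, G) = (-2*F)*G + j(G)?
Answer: 0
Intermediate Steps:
U(q, K) = 0 (U(q, K) = 0*q = 0)
j(o) = (5 + o)/(2*o) (j(o) = (5 + o)/((2*o)) = (5 + o)*(1/(2*o)) = (5 + o)/(2*o))
H(F, G) = (5 + G)/(2*G) - 2*F*G (H(F, G) = (-2*F)*G + (5 + G)/(2*G) = -2*F*G + (5 + G)/(2*G) = (5 + G)/(2*G) - 2*F*G)
(U(0, 0*(-5))*11)*H(5, 2) = (0*11)*((½)*(5 + 2 - 4*5*2²)/2) = 0*((½)*(½)*(5 + 2 - 4*5*4)) = 0*((½)*(½)*(5 + 2 - 80)) = 0*((½)*(½)*(-73)) = 0*(-73/4) = 0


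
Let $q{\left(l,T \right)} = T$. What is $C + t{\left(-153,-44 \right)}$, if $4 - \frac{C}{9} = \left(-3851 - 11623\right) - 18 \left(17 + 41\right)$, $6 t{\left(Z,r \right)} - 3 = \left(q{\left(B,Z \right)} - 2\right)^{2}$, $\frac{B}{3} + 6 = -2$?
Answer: $\frac{458108}{3} \approx 1.527 \cdot 10^{5}$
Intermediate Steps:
$B = -24$ ($B = -18 + 3 \left(-2\right) = -18 - 6 = -24$)
$t{\left(Z,r \right)} = \frac{1}{2} + \frac{\left(-2 + Z\right)^{2}}{6}$ ($t{\left(Z,r \right)} = \frac{1}{2} + \frac{\left(Z - 2\right)^{2}}{6} = \frac{1}{2} + \frac{\left(-2 + Z\right)^{2}}{6}$)
$C = 148698$ ($C = 36 - 9 \left(\left(-3851 - 11623\right) - 18 \left(17 + 41\right)\right) = 36 - 9 \left(-15474 - 1044\right) = 36 - -148662 = 36 + 148662 = 148698$)
$C + t{\left(-153,-44 \right)} = 148698 + \left(\frac{1}{2} + \frac{\left(-2 - 153\right)^{2}}{6}\right) = 148698 + \left(\frac{1}{2} + \frac{\left(-155\right)^{2}}{6}\right) = 148698 + \left(\frac{1}{2} + \frac{1}{6} \cdot 24025\right) = 148698 + \left(\frac{1}{2} + \frac{24025}{6}\right) = 148698 + \frac{12014}{3} = \frac{458108}{3}$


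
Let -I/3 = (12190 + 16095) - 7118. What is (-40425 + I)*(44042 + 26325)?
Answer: -7312960842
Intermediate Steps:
I = -63501 (I = -3*((12190 + 16095) - 7118) = -3*(28285 - 7118) = -3*21167 = -63501)
(-40425 + I)*(44042 + 26325) = (-40425 - 63501)*(44042 + 26325) = -103926*70367 = -7312960842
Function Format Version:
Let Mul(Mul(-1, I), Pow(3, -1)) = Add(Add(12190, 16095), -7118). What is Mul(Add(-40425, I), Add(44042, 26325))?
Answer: -7312960842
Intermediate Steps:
I = -63501 (I = Mul(-3, Add(Add(12190, 16095), -7118)) = Mul(-3, Add(28285, -7118)) = Mul(-3, 21167) = -63501)
Mul(Add(-40425, I), Add(44042, 26325)) = Mul(Add(-40425, -63501), Add(44042, 26325)) = Mul(-103926, 70367) = -7312960842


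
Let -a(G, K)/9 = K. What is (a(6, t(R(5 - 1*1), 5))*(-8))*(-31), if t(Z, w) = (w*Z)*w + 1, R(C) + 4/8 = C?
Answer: -197532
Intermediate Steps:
R(C) = -½ + C
t(Z, w) = 1 + Z*w² (t(Z, w) = (Z*w)*w + 1 = Z*w² + 1 = 1 + Z*w²)
a(G, K) = -9*K
(a(6, t(R(5 - 1*1), 5))*(-8))*(-31) = (-9*(1 + (-½ + (5 - 1*1))*5²)*(-8))*(-31) = (-9*(1 + (-½ + (5 - 1))*25)*(-8))*(-31) = (-9*(1 + (-½ + 4)*25)*(-8))*(-31) = (-9*(1 + (7/2)*25)*(-8))*(-31) = (-9*(1 + 175/2)*(-8))*(-31) = (-9*177/2*(-8))*(-31) = -1593/2*(-8)*(-31) = 6372*(-31) = -197532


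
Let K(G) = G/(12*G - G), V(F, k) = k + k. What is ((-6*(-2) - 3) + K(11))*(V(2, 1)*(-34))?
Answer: -6800/11 ≈ -618.18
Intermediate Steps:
V(F, k) = 2*k
K(G) = 1/11 (K(G) = G/((11*G)) = G*(1/(11*G)) = 1/11)
((-6*(-2) - 3) + K(11))*(V(2, 1)*(-34)) = ((-6*(-2) - 3) + 1/11)*((2*1)*(-34)) = ((12 - 3) + 1/11)*(2*(-34)) = (9 + 1/11)*(-68) = (100/11)*(-68) = -6800/11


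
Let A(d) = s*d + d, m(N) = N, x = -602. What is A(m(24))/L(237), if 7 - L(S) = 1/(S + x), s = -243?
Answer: -176660/213 ≈ -829.39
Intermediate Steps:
L(S) = 7 - 1/(-602 + S) (L(S) = 7 - 1/(S - 602) = 7 - 1/(-602 + S))
A(d) = -242*d (A(d) = -243*d + d = -242*d)
A(m(24))/L(237) = (-242*24)/(((-4215 + 7*237)/(-602 + 237))) = -5808*(-365/(-4215 + 1659)) = -5808/((-1/365*(-2556))) = -5808/2556/365 = -5808*365/2556 = -176660/213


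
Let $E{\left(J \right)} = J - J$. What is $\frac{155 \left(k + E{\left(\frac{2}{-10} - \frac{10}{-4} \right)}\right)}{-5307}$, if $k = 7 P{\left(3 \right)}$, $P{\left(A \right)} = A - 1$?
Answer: $- \frac{2170}{5307} \approx -0.40889$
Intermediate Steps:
$P{\left(A \right)} = -1 + A$
$k = 14$ ($k = 7 \left(-1 + 3\right) = 7 \cdot 2 = 14$)
$E{\left(J \right)} = 0$
$\frac{155 \left(k + E{\left(\frac{2}{-10} - \frac{10}{-4} \right)}\right)}{-5307} = \frac{155 \left(14 + 0\right)}{-5307} = 155 \cdot 14 \left(- \frac{1}{5307}\right) = 2170 \left(- \frac{1}{5307}\right) = - \frac{2170}{5307}$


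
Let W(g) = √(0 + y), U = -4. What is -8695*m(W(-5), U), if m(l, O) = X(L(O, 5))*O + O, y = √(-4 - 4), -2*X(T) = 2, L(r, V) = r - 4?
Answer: 0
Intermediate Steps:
L(r, V) = -4 + r
X(T) = -1 (X(T) = -½*2 = -1)
y = 2*I*√2 (y = √(-8) = 2*I*√2 ≈ 2.8284*I)
W(g) = 2^(¾)*√I (W(g) = √(0 + 2*I*√2) = √(2*I*√2) = 2^(¾)*√I)
m(l, O) = 0 (m(l, O) = -O + O = 0)
-8695*m(W(-5), U) = -8695*0 = 0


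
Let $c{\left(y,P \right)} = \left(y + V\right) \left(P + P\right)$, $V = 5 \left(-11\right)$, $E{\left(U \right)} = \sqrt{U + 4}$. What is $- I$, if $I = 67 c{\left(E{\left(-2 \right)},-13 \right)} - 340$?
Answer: $-95470 + 1742 \sqrt{2} \approx -93007.0$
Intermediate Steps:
$E{\left(U \right)} = \sqrt{4 + U}$
$V = -55$
$c{\left(y,P \right)} = 2 P \left(-55 + y\right)$ ($c{\left(y,P \right)} = \left(y - 55\right) \left(P + P\right) = \left(-55 + y\right) 2 P = 2 P \left(-55 + y\right)$)
$I = 95470 - 1742 \sqrt{2}$ ($I = 67 \cdot 2 \left(-13\right) \left(-55 + \sqrt{4 - 2}\right) - 340 = 67 \cdot 2 \left(-13\right) \left(-55 + \sqrt{2}\right) - 340 = 67 \left(1430 - 26 \sqrt{2}\right) - 340 = \left(95810 - 1742 \sqrt{2}\right) - 340 = 95470 - 1742 \sqrt{2} \approx 93007.0$)
$- I = - (95470 - 1742 \sqrt{2}) = -95470 + 1742 \sqrt{2}$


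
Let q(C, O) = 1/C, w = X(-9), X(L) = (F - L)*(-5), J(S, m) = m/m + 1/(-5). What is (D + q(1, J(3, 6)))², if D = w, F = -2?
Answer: 1156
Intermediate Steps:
J(S, m) = ⅘ (J(S, m) = 1 + 1*(-⅕) = 1 - ⅕ = ⅘)
X(L) = 10 + 5*L (X(L) = (-2 - L)*(-5) = 10 + 5*L)
w = -35 (w = 10 + 5*(-9) = 10 - 45 = -35)
D = -35
(D + q(1, J(3, 6)))² = (-35 + 1/1)² = (-35 + 1)² = (-34)² = 1156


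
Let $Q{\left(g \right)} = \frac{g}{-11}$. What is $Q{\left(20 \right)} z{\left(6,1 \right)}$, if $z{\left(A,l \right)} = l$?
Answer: $- \frac{20}{11} \approx -1.8182$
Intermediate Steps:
$Q{\left(g \right)} = - \frac{g}{11}$ ($Q{\left(g \right)} = g \left(- \frac{1}{11}\right) = - \frac{g}{11}$)
$Q{\left(20 \right)} z{\left(6,1 \right)} = \left(- \frac{1}{11}\right) 20 \cdot 1 = \left(- \frac{20}{11}\right) 1 = - \frac{20}{11}$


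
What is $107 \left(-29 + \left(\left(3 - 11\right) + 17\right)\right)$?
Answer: $-2140$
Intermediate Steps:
$107 \left(-29 + \left(\left(3 - 11\right) + 17\right)\right) = 107 \left(-29 + \left(-8 + 17\right)\right) = 107 \left(-29 + 9\right) = 107 \left(-20\right) = -2140$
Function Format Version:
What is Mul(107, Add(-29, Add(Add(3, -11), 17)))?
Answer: -2140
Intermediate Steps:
Mul(107, Add(-29, Add(Add(3, -11), 17))) = Mul(107, Add(-29, Add(-8, 17))) = Mul(107, Add(-29, 9)) = Mul(107, -20) = -2140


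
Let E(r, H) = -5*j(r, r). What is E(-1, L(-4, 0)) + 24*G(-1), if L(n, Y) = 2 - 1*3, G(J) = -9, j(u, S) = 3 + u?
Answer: -226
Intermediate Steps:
L(n, Y) = -1 (L(n, Y) = 2 - 3 = -1)
E(r, H) = -15 - 5*r (E(r, H) = -5*(3 + r) = -15 - 5*r)
E(-1, L(-4, 0)) + 24*G(-1) = (-15 - 5*(-1)) + 24*(-9) = (-15 + 5) - 216 = -10 - 216 = -226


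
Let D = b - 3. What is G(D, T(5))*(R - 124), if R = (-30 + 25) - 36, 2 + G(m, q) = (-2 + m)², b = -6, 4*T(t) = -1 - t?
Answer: -19635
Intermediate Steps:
T(t) = -¼ - t/4 (T(t) = (-1 - t)/4 = -¼ - t/4)
D = -9 (D = -6 - 3 = -9)
G(m, q) = -2 + (-2 + m)²
R = -41 (R = -5 - 36 = -41)
G(D, T(5))*(R - 124) = (-2 + (-2 - 9)²)*(-41 - 124) = (-2 + (-11)²)*(-165) = (-2 + 121)*(-165) = 119*(-165) = -19635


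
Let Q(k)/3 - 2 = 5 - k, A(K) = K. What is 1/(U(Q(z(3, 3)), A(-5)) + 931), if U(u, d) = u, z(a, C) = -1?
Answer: 1/955 ≈ 0.0010471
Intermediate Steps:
Q(k) = 21 - 3*k (Q(k) = 6 + 3*(5 - k) = 6 + (15 - 3*k) = 21 - 3*k)
1/(U(Q(z(3, 3)), A(-5)) + 931) = 1/((21 - 3*(-1)) + 931) = 1/((21 + 3) + 931) = 1/(24 + 931) = 1/955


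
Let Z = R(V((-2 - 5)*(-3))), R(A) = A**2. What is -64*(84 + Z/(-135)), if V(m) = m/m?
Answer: -725696/135 ≈ -5375.5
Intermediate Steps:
V(m) = 1
Z = 1 (Z = 1**2 = 1)
-64*(84 + Z/(-135)) = -64*(84 + 1/(-135)) = -64*(84 + 1*(-1/135)) = -64*(84 - 1/135) = -64*11339/135 = -725696/135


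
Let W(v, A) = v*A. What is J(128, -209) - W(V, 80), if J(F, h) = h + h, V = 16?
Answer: -1698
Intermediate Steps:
J(F, h) = 2*h
W(v, A) = A*v
J(128, -209) - W(V, 80) = 2*(-209) - 80*16 = -418 - 1*1280 = -418 - 1280 = -1698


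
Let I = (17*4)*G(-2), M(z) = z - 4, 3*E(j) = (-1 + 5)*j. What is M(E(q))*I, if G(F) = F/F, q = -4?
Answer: -1904/3 ≈ -634.67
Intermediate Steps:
G(F) = 1
E(j) = 4*j/3 (E(j) = ((-1 + 5)*j)/3 = (4*j)/3 = 4*j/3)
M(z) = -4 + z
I = 68 (I = (17*4)*1 = 68*1 = 68)
M(E(q))*I = (-4 + (4/3)*(-4))*68 = (-4 - 16/3)*68 = -28/3*68 = -1904/3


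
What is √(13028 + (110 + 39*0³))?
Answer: √13138 ≈ 114.62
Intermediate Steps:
√(13028 + (110 + 39*0³)) = √(13028 + (110 + 39*0)) = √(13028 + (110 + 0)) = √(13028 + 110) = √13138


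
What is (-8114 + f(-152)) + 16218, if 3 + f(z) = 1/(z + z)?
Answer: 2462703/304 ≈ 8101.0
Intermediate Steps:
f(z) = -3 + 1/(2*z) (f(z) = -3 + 1/(z + z) = -3 + 1/(2*z))
(-8114 + f(-152)) + 16218 = (-8114 + (-3 + (½)/(-152))) + 16218 = (-8114 + (-3 + (½)*(-1/152))) + 16218 = (-8114 + (-3 - 1/304)) + 16218 = (-8114 - 913/304) + 16218 = -2467569/304 + 16218 = 2462703/304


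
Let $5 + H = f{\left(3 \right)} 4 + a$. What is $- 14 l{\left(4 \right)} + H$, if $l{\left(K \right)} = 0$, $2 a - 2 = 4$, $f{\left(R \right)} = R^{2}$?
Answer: $34$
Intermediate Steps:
$a = 3$ ($a = 1 + \frac{1}{2} \cdot 4 = 1 + 2 = 3$)
$H = 34$ ($H = -5 + \left(3^{2} \cdot 4 + 3\right) = -5 + \left(9 \cdot 4 + 3\right) = -5 + \left(36 + 3\right) = -5 + 39 = 34$)
$- 14 l{\left(4 \right)} + H = \left(-14\right) 0 + 34 = 0 + 34 = 34$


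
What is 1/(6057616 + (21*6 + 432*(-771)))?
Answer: 1/5724670 ≈ 1.7468e-7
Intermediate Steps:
1/(6057616 + (21*6 + 432*(-771))) = 1/(6057616 + (126 - 333072)) = 1/(6057616 - 332946) = 1/5724670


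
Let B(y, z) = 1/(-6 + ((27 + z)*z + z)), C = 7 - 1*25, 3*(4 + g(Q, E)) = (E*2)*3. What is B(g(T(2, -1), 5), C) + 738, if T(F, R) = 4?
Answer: 137267/186 ≈ 737.99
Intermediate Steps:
g(Q, E) = -4 + 2*E (g(Q, E) = -4 + ((E*2)*3)/3 = -4 + ((2*E)*3)/3 = -4 + (6*E)/3 = -4 + 2*E)
C = -18 (C = 7 - 25 = -18)
B(y, z) = 1/(-6 + z + z*(27 + z)) (B(y, z) = 1/(-6 + (z*(27 + z) + z)) = 1/(-6 + (z + z*(27 + z))) = 1/(-6 + z + z*(27 + z)))
B(g(T(2, -1), 5), C) + 738 = 1/(-6 + (-18)² + 28*(-18)) + 738 = 1/(-6 + 324 - 504) + 738 = 1/(-186) + 738 = -1/186 + 738 = 137267/186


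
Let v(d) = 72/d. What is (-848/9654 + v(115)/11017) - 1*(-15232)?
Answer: 93152157227744/6115591785 ≈ 15232.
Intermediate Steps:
(-848/9654 + v(115)/11017) - 1*(-15232) = (-848/9654 + (72/115)/11017) - 1*(-15232) = (-848*1/9654 + (72*(1/115))*(1/11017)) + 15232 = (-424/4827 + (72/115)*(1/11017)) + 15232 = (-424/4827 + 72/1266955) + 15232 = -536841376/6115591785 + 15232 = 93152157227744/6115591785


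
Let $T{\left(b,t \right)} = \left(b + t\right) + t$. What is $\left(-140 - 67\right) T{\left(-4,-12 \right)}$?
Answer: $5796$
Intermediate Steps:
$T{\left(b,t \right)} = b + 2 t$
$\left(-140 - 67\right) T{\left(-4,-12 \right)} = \left(-140 - 67\right) \left(-4 + 2 \left(-12\right)\right) = - 207 \left(-4 - 24\right) = \left(-207\right) \left(-28\right) = 5796$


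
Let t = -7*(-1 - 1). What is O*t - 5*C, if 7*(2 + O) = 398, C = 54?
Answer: 498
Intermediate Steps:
O = 384/7 (O = -2 + (⅐)*398 = -2 + 398/7 = 384/7 ≈ 54.857)
t = 14 (t = -7*(-2) = 14)
O*t - 5*C = (384/7)*14 - 5*54 = 768 - 270 = 498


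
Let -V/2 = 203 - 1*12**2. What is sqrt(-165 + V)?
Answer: I*sqrt(283) ≈ 16.823*I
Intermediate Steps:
V = -118 (V = -2*(203 - 1*12**2) = -2*(203 - 1*144) = -2*(203 - 144) = -2*59 = -118)
sqrt(-165 + V) = sqrt(-165 - 118) = sqrt(-283) = I*sqrt(283)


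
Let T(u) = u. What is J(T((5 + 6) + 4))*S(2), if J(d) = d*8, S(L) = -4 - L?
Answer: -720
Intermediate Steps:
J(d) = 8*d
J(T((5 + 6) + 4))*S(2) = (8*((5 + 6) + 4))*(-4 - 1*2) = (8*(11 + 4))*(-4 - 2) = (8*15)*(-6) = 120*(-6) = -720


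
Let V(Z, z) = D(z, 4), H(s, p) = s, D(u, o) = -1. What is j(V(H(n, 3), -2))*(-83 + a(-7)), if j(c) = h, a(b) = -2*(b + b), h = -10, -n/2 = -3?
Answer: 550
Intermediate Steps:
n = 6 (n = -2*(-3) = 6)
V(Z, z) = -1
a(b) = -4*b
j(c) = -10
j(V(H(n, 3), -2))*(-83 + a(-7)) = -10*(-83 - 4*(-7)) = -10*(-83 + 28) = -10*(-55) = 550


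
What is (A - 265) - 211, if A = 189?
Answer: -287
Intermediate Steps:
(A - 265) - 211 = (189 - 265) - 211 = -76 - 211 = -287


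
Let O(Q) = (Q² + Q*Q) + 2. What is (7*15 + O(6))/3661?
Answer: 179/3661 ≈ 0.048894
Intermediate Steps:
O(Q) = 2 + 2*Q² (O(Q) = (Q² + Q²) + 2 = 2*Q² + 2 = 2 + 2*Q²)
(7*15 + O(6))/3661 = (7*15 + (2 + 2*6²))/3661 = (105 + (2 + 2*36))*(1/3661) = (105 + (2 + 72))*(1/3661) = (105 + 74)*(1/3661) = 179*(1/3661) = 179/3661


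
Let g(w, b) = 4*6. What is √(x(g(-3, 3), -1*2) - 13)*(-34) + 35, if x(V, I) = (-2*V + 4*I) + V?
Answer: 35 - 102*I*√5 ≈ 35.0 - 228.08*I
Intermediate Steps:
g(w, b) = 24
x(V, I) = -V + 4*I
√(x(g(-3, 3), -1*2) - 13)*(-34) + 35 = √((-1*24 + 4*(-1*2)) - 13)*(-34) + 35 = √((-24 + 4*(-2)) - 13)*(-34) + 35 = √((-24 - 8) - 13)*(-34) + 35 = √(-32 - 13)*(-34) + 35 = √(-45)*(-34) + 35 = (3*I*√5)*(-34) + 35 = -102*I*√5 + 35 = 35 - 102*I*√5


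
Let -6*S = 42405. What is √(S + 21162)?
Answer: √56378/2 ≈ 118.72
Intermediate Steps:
S = -14135/2 (S = -⅙*42405 = -14135/2 ≈ -7067.5)
√(S + 21162) = √(-14135/2 + 21162) = √(28189/2) = √56378/2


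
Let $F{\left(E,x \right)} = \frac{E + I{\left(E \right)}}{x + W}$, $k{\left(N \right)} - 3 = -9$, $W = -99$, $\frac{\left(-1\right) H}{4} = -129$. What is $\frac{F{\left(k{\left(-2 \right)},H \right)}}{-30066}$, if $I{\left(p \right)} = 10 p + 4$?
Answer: $\frac{31}{6268761} \approx 4.9452 \cdot 10^{-6}$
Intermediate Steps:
$H = 516$ ($H = \left(-4\right) \left(-129\right) = 516$)
$I{\left(p \right)} = 4 + 10 p$
$k{\left(N \right)} = -6$ ($k{\left(N \right)} = 3 - 9 = -6$)
$F{\left(E,x \right)} = \frac{4 + 11 E}{-99 + x}$ ($F{\left(E,x \right)} = \frac{E + \left(4 + 10 E\right)}{x - 99} = \frac{4 + 11 E}{-99 + x}$)
$\frac{F{\left(k{\left(-2 \right)},H \right)}}{-30066} = \frac{\frac{1}{-99 + 516} \left(4 + 11 \left(-6\right)\right)}{-30066} = \frac{4 - 66}{417} \left(- \frac{1}{30066}\right) = \frac{1}{417} \left(-62\right) \left(- \frac{1}{30066}\right) = \left(- \frac{62}{417}\right) \left(- \frac{1}{30066}\right) = \frac{31}{6268761}$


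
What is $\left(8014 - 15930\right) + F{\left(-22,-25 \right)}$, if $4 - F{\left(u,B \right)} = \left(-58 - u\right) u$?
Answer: $-8704$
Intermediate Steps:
$F{\left(u,B \right)} = 4 - u \left(-58 - u\right)$ ($F{\left(u,B \right)} = 4 - \left(-58 - u\right) u = 4 - u \left(-58 - u\right)$)
$\left(8014 - 15930\right) + F{\left(-22,-25 \right)} = \left(8014 - 15930\right) + \left(4 + \left(-22\right)^{2} + 58 \left(-22\right)\right) = -7916 + \left(4 + 484 - 1276\right) = -7916 - 788 = -8704$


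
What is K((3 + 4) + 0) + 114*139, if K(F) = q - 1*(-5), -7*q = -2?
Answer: 110959/7 ≈ 15851.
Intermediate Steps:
q = 2/7 (q = -1/7*(-2) = 2/7 ≈ 0.28571)
K(F) = 37/7 (K(F) = 2/7 - 1*(-5) = 2/7 + 5 = 37/7)
K((3 + 4) + 0) + 114*139 = 37/7 + 114*139 = 37/7 + 15846 = 110959/7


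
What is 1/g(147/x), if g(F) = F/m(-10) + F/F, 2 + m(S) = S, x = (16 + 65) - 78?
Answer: -12/37 ≈ -0.32432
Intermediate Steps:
x = 3 (x = 81 - 78 = 3)
m(S) = -2 + S
g(F) = 1 - F/12 (g(F) = F/(-2 - 10) + F/F = F/(-12) + 1 = F*(-1/12) + 1 = -F/12 + 1 = 1 - F/12)
1/g(147/x) = 1/(1 - 49/(4*3)) = 1/(1 - 1/12*49) = 1/(1 - 49/12) = 1/(-37/12) = -12/37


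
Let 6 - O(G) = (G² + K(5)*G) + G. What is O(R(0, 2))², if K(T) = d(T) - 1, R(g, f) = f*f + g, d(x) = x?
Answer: 900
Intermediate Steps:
R(g, f) = g + f² (R(g, f) = f² + g = g + f²)
K(T) = -1 + T (K(T) = T - 1 = -1 + T)
O(G) = 6 - G² - 5*G (O(G) = 6 - ((G² + (-1 + 5)*G) + G) = 6 - ((G² + 4*G) + G) = 6 - (G² + 5*G) = 6 + (-G² - 5*G) = 6 - G² - 5*G)
O(R(0, 2))² = (6 - (0 + 2²)² - 5*(0 + 2²))² = (6 - (0 + 4)² - 5*(0 + 4))² = (6 - 1*4² - 5*4)² = (6 - 1*16 - 20)² = (6 - 16 - 20)² = (-30)² = 900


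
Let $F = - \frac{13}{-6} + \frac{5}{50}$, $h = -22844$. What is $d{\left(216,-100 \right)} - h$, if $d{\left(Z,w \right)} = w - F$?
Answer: $\frac{341126}{15} \approx 22742.0$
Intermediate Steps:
$F = \frac{34}{15}$ ($F = \left(-13\right) \left(- \frac{1}{6}\right) + 5 \cdot \frac{1}{50} = \frac{13}{6} + \frac{1}{10} = \frac{34}{15} \approx 2.2667$)
$d{\left(Z,w \right)} = - \frac{34}{15} + w$ ($d{\left(Z,w \right)} = w - \frac{34}{15} = - \frac{34}{15} + w$)
$d{\left(216,-100 \right)} - h = \left(- \frac{34}{15} - 100\right) - -22844 = - \frac{1534}{15} + 22844 = \frac{341126}{15}$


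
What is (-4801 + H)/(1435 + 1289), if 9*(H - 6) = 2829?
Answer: -6721/4086 ≈ -1.6449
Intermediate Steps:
H = 961/3 (H = 6 + (⅑)*2829 = 6 + 943/3 = 961/3 ≈ 320.33)
(-4801 + H)/(1435 + 1289) = (-4801 + 961/3)/(1435 + 1289) = -13442/3/2724 = -13442/3*1/2724 = -6721/4086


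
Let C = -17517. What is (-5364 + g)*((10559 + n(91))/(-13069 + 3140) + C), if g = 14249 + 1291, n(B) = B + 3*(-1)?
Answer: -1769982301440/9929 ≈ -1.7826e+8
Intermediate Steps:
n(B) = -3 + B (n(B) = B - 3 = -3 + B)
g = 15540
(-5364 + g)*((10559 + n(91))/(-13069 + 3140) + C) = (-5364 + 15540)*((10559 + (-3 + 91))/(-13069 + 3140) - 17517) = 10176*((10559 + 88)/(-9929) - 17517) = 10176*(10647*(-1/9929) - 17517) = 10176*(-10647/9929 - 17517) = 10176*(-173936940/9929) = -1769982301440/9929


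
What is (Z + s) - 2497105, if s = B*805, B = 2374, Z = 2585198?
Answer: 1999163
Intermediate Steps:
s = 1911070 (s = 2374*805 = 1911070)
(Z + s) - 2497105 = (2585198 + 1911070) - 2497105 = 4496268 - 2497105 = 1999163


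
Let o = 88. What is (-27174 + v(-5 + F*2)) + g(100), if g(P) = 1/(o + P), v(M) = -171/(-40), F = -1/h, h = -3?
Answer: -51079073/1880 ≈ -27170.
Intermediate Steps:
F = 1/3 (F = -1/(-3) = -1*(-1/3) = 1/3 ≈ 0.33333)
v(M) = 171/40 (v(M) = -171*(-1/40) = 171/40)
g(P) = 1/(88 + P)
(-27174 + v(-5 + F*2)) + g(100) = (-27174 + 171/40) + 1/(88 + 100) = -1086789/40 + 1/188 = -51079073/1880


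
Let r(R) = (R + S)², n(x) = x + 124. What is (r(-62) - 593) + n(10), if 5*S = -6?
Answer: 88381/25 ≈ 3535.2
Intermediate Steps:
S = -6/5 (S = (⅕)*(-6) = -6/5 ≈ -1.2000)
n(x) = 124 + x
r(R) = (-6/5 + R)² (r(R) = (R - 6/5)² = (-6/5 + R)²)
(r(-62) - 593) + n(10) = ((-6 + 5*(-62))²/25 - 593) + (124 + 10) = ((-6 - 310)²/25 - 593) + 134 = ((1/25)*(-316)² - 593) + 134 = ((1/25)*99856 - 593) + 134 = (99856/25 - 593) + 134 = 85031/25 + 134 = 88381/25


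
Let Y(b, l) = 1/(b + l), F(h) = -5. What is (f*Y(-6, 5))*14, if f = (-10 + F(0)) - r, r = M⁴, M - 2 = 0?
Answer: 434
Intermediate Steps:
M = 2 (M = 2 + 0 = 2)
r = 16 (r = 2⁴ = 16)
f = -31 (f = (-10 - 5) - 1*16 = -15 - 16 = -31)
(f*Y(-6, 5))*14 = -31/(-6 + 5)*14 = -31/(-1)*14 = -31*(-1)*14 = 31*14 = 434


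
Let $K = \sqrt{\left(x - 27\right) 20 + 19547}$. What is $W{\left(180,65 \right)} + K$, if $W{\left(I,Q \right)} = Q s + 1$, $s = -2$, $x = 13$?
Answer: $-129 + \sqrt{19267} \approx 9.8056$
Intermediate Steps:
$K = \sqrt{19267}$ ($K = \sqrt{\left(13 - 27\right) 20 + 19547} = \sqrt{\left(-14\right) 20 + 19547} = \sqrt{-280 + 19547} = \sqrt{19267} \approx 138.81$)
$W{\left(I,Q \right)} = 1 - 2 Q$ ($W{\left(I,Q \right)} = Q \left(-2\right) + 1 = - 2 Q + 1 = 1 - 2 Q$)
$W{\left(180,65 \right)} + K = \left(1 - 130\right) + \sqrt{19267} = -129 + \sqrt{19267}$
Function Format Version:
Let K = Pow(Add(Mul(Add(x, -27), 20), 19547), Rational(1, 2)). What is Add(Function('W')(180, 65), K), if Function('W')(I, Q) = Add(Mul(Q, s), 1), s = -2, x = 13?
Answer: Add(-129, Pow(19267, Rational(1, 2))) ≈ 9.8056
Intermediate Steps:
K = Pow(19267, Rational(1, 2)) (K = Pow(Add(Mul(Add(13, -27), 20), 19547), Rational(1, 2)) = Pow(Add(Mul(-14, 20), 19547), Rational(1, 2)) = Pow(Add(-280, 19547), Rational(1, 2)) = Pow(19267, Rational(1, 2)) ≈ 138.81)
Function('W')(I, Q) = Add(1, Mul(-2, Q)) (Function('W')(I, Q) = Add(Mul(Q, -2), 1) = Add(Mul(-2, Q), 1) = Add(1, Mul(-2, Q)))
Add(Function('W')(180, 65), K) = Add(Add(1, Mul(-2, 65)), Pow(19267, Rational(1, 2))) = Add(Add(1, -130), Pow(19267, Rational(1, 2))) = Add(-129, Pow(19267, Rational(1, 2)))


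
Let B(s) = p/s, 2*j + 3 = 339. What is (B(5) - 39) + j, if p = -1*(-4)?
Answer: 649/5 ≈ 129.80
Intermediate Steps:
j = 168 (j = -3/2 + (1/2)*339 = -3/2 + 339/2 = 168)
p = 4
B(s) = 4/s
(B(5) - 39) + j = (4/5 - 39) + 168 = -191/5 + 168 = 649/5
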